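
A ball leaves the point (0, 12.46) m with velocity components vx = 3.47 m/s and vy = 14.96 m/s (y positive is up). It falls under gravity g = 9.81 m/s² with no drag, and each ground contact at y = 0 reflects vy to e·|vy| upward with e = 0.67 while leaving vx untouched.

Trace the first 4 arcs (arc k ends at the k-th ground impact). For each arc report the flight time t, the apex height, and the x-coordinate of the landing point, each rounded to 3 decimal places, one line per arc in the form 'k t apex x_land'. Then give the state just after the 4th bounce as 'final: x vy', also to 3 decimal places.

1 3.731 23.867 12.946
2 2.956 10.714 23.203
3 1.980 4.809 30.075
4 1.327 2.159 34.679
final: 34.679 4.361

Arc 1: start y=12.460, vy=14.960 → t=3.731, apex=23.867, x_land=12.946, impact vy=-21.639
  bounce: vy ← 0.67·21.639 = 14.498
Arc 2: start y=0.000, vy=14.498 → t=2.956, apex=10.714, x_land=23.203, impact vy=-14.498
  bounce: vy ← 0.67·14.498 = 9.714
Arc 3: start y=0.000, vy=9.714 → t=1.980, apex=4.809, x_land=30.075, impact vy=-9.714
  bounce: vy ← 0.67·9.714 = 6.508
Arc 4: start y=0.000, vy=6.508 → t=1.327, apex=2.159, x_land=34.679, impact vy=-6.508
  bounce: vy ← 0.67·6.508 = 4.361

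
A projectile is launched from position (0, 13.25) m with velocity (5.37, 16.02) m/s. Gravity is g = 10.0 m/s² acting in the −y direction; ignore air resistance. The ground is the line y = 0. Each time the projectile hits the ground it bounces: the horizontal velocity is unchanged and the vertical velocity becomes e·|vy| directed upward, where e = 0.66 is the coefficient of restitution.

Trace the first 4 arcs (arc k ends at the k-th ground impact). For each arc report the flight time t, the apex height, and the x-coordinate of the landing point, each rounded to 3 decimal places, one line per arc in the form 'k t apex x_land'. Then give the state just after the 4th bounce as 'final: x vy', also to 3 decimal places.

1 3.886 26.082 20.868
2 3.015 11.361 37.057
3 1.990 4.949 47.742
4 1.313 2.156 54.794
final: 54.794 4.334

Arc 1: start y=13.250, vy=16.020 → t=3.886, apex=26.082, x_land=20.868, impact vy=-22.839
  bounce: vy ← 0.66·22.839 = 15.074
Arc 2: start y=0.000, vy=15.074 → t=3.015, apex=11.361, x_land=37.057, impact vy=-15.074
  bounce: vy ← 0.66·15.074 = 9.949
Arc 3: start y=0.000, vy=9.949 → t=1.990, apex=4.949, x_land=47.742, impact vy=-9.949
  bounce: vy ← 0.66·9.949 = 6.566
Arc 4: start y=0.000, vy=6.566 → t=1.313, apex=2.156, x_land=54.794, impact vy=-6.566
  bounce: vy ← 0.66·6.566 = 4.334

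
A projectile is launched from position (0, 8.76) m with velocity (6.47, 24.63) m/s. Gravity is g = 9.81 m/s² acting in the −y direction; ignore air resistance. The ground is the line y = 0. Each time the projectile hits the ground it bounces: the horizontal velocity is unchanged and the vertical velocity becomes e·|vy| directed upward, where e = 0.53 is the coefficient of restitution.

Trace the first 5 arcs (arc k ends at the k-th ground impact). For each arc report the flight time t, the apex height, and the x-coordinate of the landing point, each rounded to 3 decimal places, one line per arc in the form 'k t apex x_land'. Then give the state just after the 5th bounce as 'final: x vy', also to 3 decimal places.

Arc 1: start y=8.760, vy=24.630 → t=5.355, apex=39.679, x_land=34.646, impact vy=-27.902
  bounce: vy ← 0.53·27.902 = 14.788
Arc 2: start y=0.000, vy=14.788 → t=3.015, apex=11.146, x_land=54.153, impact vy=-14.788
  bounce: vy ← 0.53·14.788 = 7.838
Arc 3: start y=0.000, vy=7.838 → t=1.598, apex=3.131, x_land=64.491, impact vy=-7.838
  bounce: vy ← 0.53·7.838 = 4.154
Arc 4: start y=0.000, vy=4.154 → t=0.847, apex=0.879, x_land=69.970, impact vy=-4.154
  bounce: vy ← 0.53·4.154 = 2.202
Arc 5: start y=0.000, vy=2.202 → t=0.449, apex=0.247, x_land=72.874, impact vy=-2.202
  bounce: vy ← 0.53·2.202 = 1.167

1 5.355 39.679 34.646
2 3.015 11.146 54.153
3 1.598 3.131 64.491
4 0.847 0.879 69.970
5 0.449 0.247 72.874
final: 72.874 1.167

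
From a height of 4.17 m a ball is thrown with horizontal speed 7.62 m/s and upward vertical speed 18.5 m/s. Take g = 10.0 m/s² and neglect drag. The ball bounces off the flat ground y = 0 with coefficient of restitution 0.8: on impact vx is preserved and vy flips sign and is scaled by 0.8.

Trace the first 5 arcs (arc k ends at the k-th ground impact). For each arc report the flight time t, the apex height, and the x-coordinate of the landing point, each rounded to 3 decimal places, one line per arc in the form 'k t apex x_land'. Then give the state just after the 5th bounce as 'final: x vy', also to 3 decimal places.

1 3.913 21.282 29.818
2 3.301 13.621 54.972
3 2.641 8.717 75.095
4 2.113 5.579 91.193
5 1.690 3.571 104.072
final: 104.072 6.760

Arc 1: start y=4.170, vy=18.500 → t=3.913, apex=21.282, x_land=29.818, impact vy=-20.631
  bounce: vy ← 0.8·20.631 = 16.505
Arc 2: start y=0.000, vy=16.505 → t=3.301, apex=13.621, x_land=54.972, impact vy=-16.505
  bounce: vy ← 0.8·16.505 = 13.204
Arc 3: start y=0.000, vy=13.204 → t=2.641, apex=8.717, x_land=75.095, impact vy=-13.204
  bounce: vy ← 0.8·13.204 = 10.563
Arc 4: start y=0.000, vy=10.563 → t=2.113, apex=5.579, x_land=91.193, impact vy=-10.563
  bounce: vy ← 0.8·10.563 = 8.451
Arc 5: start y=0.000, vy=8.451 → t=1.690, apex=3.571, x_land=104.072, impact vy=-8.451
  bounce: vy ← 0.8·8.451 = 6.760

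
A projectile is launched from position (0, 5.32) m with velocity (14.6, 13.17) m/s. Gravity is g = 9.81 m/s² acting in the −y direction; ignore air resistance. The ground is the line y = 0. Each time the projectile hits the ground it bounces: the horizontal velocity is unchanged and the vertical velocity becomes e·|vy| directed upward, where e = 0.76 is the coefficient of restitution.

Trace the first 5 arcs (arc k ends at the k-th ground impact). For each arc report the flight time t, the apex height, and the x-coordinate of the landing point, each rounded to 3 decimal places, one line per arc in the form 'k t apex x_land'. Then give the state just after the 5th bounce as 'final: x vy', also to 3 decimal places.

Arc 1: start y=5.320, vy=13.170 → t=3.042, apex=14.160, x_land=44.407, impact vy=-16.668
  bounce: vy ← 0.76·16.668 = 12.668
Arc 2: start y=0.000, vy=12.668 → t=2.583, apex=8.179, x_land=82.114, impact vy=-12.668
  bounce: vy ← 0.76·12.668 = 9.628
Arc 3: start y=0.000, vy=9.628 → t=1.963, apex=4.724, x_land=110.771, impact vy=-9.628
  bounce: vy ← 0.76·9.628 = 7.317
Arc 4: start y=0.000, vy=7.317 → t=1.492, apex=2.729, x_land=132.550, impact vy=-7.317
  bounce: vy ← 0.76·7.317 = 5.561
Arc 5: start y=0.000, vy=5.561 → t=1.134, apex=1.576, x_land=149.102, impact vy=-5.561
  bounce: vy ← 0.76·5.561 = 4.226

1 3.042 14.160 44.407
2 2.583 8.179 82.114
3 1.963 4.724 110.771
4 1.492 2.729 132.550
5 1.134 1.576 149.102
final: 149.102 4.226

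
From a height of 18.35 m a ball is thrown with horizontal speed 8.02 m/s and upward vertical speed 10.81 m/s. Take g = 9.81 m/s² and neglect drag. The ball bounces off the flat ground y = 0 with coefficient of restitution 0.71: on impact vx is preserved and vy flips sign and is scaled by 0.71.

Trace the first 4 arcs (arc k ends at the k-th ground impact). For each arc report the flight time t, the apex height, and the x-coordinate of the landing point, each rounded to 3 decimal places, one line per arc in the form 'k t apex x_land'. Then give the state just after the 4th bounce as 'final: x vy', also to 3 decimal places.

Arc 1: start y=18.350, vy=10.810 → t=3.328, apex=24.306, x_land=26.691, impact vy=-21.838
  bounce: vy ← 0.71·21.838 = 15.505
Arc 2: start y=0.000, vy=15.505 → t=3.161, apex=12.253, x_land=52.042, impact vy=-15.505
  bounce: vy ← 0.71·15.505 = 11.008
Arc 3: start y=0.000, vy=11.008 → t=2.244, apex=6.177, x_land=70.041, impact vy=-11.008
  bounce: vy ← 0.71·11.008 = 7.816
Arc 4: start y=0.000, vy=7.816 → t=1.593, apex=3.114, x_land=82.821, impact vy=-7.816
  bounce: vy ← 0.71·7.816 = 5.549

1 3.328 24.306 26.691
2 3.161 12.253 52.042
3 2.244 6.177 70.041
4 1.593 3.114 82.821
final: 82.821 5.549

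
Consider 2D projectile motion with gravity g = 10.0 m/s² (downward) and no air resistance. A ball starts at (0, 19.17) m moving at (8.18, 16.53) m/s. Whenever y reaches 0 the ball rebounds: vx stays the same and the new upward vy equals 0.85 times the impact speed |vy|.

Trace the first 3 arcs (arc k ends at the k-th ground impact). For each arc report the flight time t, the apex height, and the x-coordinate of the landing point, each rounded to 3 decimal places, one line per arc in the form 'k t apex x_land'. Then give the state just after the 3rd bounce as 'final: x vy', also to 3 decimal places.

1 4.216 32.832 34.483
2 4.356 23.721 70.117
3 3.703 17.139 100.406
final: 100.406 15.737

Arc 1: start y=19.170, vy=16.530 → t=4.216, apex=32.832, x_land=34.483, impact vy=-25.625
  bounce: vy ← 0.85·25.625 = 21.781
Arc 2: start y=0.000, vy=21.781 → t=4.356, apex=23.721, x_land=70.117, impact vy=-21.781
  bounce: vy ← 0.85·21.781 = 18.514
Arc 3: start y=0.000, vy=18.514 → t=3.703, apex=17.139, x_land=100.406, impact vy=-18.514
  bounce: vy ← 0.85·18.514 = 15.737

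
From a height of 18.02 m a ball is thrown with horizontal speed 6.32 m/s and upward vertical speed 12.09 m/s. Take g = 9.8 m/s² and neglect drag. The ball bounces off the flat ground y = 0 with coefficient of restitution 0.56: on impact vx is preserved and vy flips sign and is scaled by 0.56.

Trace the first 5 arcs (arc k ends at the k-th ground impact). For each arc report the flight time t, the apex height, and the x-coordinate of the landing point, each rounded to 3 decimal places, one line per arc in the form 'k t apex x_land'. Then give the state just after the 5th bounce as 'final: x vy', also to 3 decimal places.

Arc 1: start y=18.020, vy=12.090 → t=3.514, apex=25.478, x_land=22.208, impact vy=-22.346
  bounce: vy ← 0.56·22.346 = 12.514
Arc 2: start y=0.000, vy=12.514 → t=2.554, apex=7.990, x_land=38.348, impact vy=-12.514
  bounce: vy ← 0.56·12.514 = 7.008
Arc 3: start y=0.000, vy=7.008 → t=1.430, apex=2.506, x_land=47.387, impact vy=-7.008
  bounce: vy ← 0.56·7.008 = 3.924
Arc 4: start y=0.000, vy=3.924 → t=0.801, apex=0.786, x_land=52.449, impact vy=-3.924
  bounce: vy ← 0.56·3.924 = 2.198
Arc 5: start y=0.000, vy=2.198 → t=0.449, apex=0.246, x_land=55.283, impact vy=-2.198
  bounce: vy ← 0.56·2.198 = 1.231

1 3.514 25.478 22.208
2 2.554 7.990 38.348
3 1.430 2.506 47.387
4 0.801 0.786 52.449
5 0.449 0.246 55.283
final: 55.283 1.231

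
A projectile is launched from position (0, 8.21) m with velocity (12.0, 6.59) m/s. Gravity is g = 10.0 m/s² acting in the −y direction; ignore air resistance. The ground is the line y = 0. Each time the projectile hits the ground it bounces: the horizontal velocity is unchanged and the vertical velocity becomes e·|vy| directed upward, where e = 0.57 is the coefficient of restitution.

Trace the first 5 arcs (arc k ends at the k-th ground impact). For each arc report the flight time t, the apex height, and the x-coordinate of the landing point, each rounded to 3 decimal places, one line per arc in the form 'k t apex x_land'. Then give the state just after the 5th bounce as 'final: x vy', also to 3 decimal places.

Arc 1: start y=8.210, vy=6.590 → t=2.100, apex=10.381, x_land=25.199, impact vy=-14.409
  bounce: vy ← 0.57·14.409 = 8.213
Arc 2: start y=0.000, vy=8.213 → t=1.643, apex=3.373, x_land=44.911, impact vy=-8.213
  bounce: vy ← 0.57·8.213 = 4.682
Arc 3: start y=0.000, vy=4.682 → t=0.936, apex=1.096, x_land=56.147, impact vy=-4.682
  bounce: vy ← 0.57·4.682 = 2.669
Arc 4: start y=0.000, vy=2.669 → t=0.534, apex=0.356, x_land=62.551, impact vy=-2.669
  bounce: vy ← 0.57·2.669 = 1.521
Arc 5: start y=0.000, vy=1.521 → t=0.304, apex=0.116, x_land=66.202, impact vy=-1.521
  bounce: vy ← 0.57·1.521 = 0.867

1 2.100 10.381 25.199
2 1.643 3.373 44.911
3 0.936 1.096 56.147
4 0.534 0.356 62.551
5 0.304 0.116 66.202
final: 66.202 0.867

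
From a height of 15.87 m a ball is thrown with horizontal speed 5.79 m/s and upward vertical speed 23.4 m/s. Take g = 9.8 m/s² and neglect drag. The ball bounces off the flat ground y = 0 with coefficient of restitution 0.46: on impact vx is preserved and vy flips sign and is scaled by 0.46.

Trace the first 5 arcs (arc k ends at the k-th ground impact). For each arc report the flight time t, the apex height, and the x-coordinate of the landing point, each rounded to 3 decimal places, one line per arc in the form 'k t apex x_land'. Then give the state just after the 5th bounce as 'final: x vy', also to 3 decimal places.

1 5.378 43.807 31.137
2 2.751 9.270 47.064
3 1.265 1.961 54.391
4 0.582 0.415 57.761
5 0.268 0.088 59.311
final: 59.311 0.604

Arc 1: start y=15.870, vy=23.400 → t=5.378, apex=43.807, x_land=31.137, impact vy=-29.302
  bounce: vy ← 0.46·29.302 = 13.479
Arc 2: start y=0.000, vy=13.479 → t=2.751, apex=9.270, x_land=47.064, impact vy=-13.479
  bounce: vy ← 0.46·13.479 = 6.200
Arc 3: start y=0.000, vy=6.200 → t=1.265, apex=1.961, x_land=54.391, impact vy=-6.200
  bounce: vy ← 0.46·6.200 = 2.852
Arc 4: start y=0.000, vy=2.852 → t=0.582, apex=0.415, x_land=57.761, impact vy=-2.852
  bounce: vy ← 0.46·2.852 = 1.312
Arc 5: start y=0.000, vy=1.312 → t=0.268, apex=0.088, x_land=59.311, impact vy=-1.312
  bounce: vy ← 0.46·1.312 = 0.604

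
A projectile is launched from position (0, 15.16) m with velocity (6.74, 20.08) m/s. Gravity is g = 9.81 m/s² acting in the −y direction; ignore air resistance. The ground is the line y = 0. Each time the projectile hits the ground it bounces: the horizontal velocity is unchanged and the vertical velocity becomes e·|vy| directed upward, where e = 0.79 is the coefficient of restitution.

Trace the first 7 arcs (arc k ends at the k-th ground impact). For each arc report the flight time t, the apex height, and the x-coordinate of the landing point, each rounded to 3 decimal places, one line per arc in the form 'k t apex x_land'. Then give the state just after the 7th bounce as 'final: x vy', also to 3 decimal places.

Arc 1: start y=15.160, vy=20.080 → t=4.745, apex=35.711, x_land=31.982, impact vy=-26.470
  bounce: vy ← 0.79·26.470 = 20.911
Arc 2: start y=0.000, vy=20.911 → t=4.263, apex=22.287, x_land=60.716, impact vy=-20.911
  bounce: vy ← 0.79·20.911 = 16.520
Arc 3: start y=0.000, vy=16.520 → t=3.368, apex=13.909, x_land=83.416, impact vy=-16.520
  bounce: vy ← 0.79·16.520 = 13.051
Arc 4: start y=0.000, vy=13.051 → t=2.661, apex=8.681, x_land=101.349, impact vy=-13.051
  bounce: vy ← 0.79·13.051 = 10.310
Arc 5: start y=0.000, vy=10.310 → t=2.102, apex=5.418, x_land=115.516, impact vy=-10.310
  bounce: vy ← 0.79·10.310 = 8.145
Arc 6: start y=0.000, vy=8.145 → t=1.661, apex=3.381, x_land=126.708, impact vy=-8.145
  bounce: vy ← 0.79·8.145 = 6.434
Arc 7: start y=0.000, vy=6.434 → t=1.312, apex=2.110, x_land=135.550, impact vy=-6.434
  bounce: vy ← 0.79·6.434 = 5.083

1 4.745 35.711 31.982
2 4.263 22.287 60.716
3 3.368 13.909 83.416
4 2.661 8.681 101.349
5 2.102 5.418 115.516
6 1.661 3.381 126.708
7 1.312 2.110 135.550
final: 135.550 5.083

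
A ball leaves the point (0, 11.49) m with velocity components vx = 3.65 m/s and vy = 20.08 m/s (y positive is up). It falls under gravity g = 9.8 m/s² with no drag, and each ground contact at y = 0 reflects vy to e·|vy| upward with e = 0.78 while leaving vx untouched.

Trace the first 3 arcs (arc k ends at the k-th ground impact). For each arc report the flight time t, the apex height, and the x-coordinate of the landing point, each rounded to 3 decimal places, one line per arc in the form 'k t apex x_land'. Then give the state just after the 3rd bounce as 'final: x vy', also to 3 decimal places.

1 4.607 32.062 16.815
2 3.990 19.506 31.380
3 3.113 11.868 42.741
final: 42.741 11.896

Arc 1: start y=11.490, vy=20.080 → t=4.607, apex=32.062, x_land=16.815, impact vy=-25.068
  bounce: vy ← 0.78·25.068 = 19.553
Arc 2: start y=0.000, vy=19.553 → t=3.990, apex=19.506, x_land=31.380, impact vy=-19.553
  bounce: vy ← 0.78·19.553 = 15.251
Arc 3: start y=0.000, vy=15.251 → t=3.113, apex=11.868, x_land=42.741, impact vy=-15.251
  bounce: vy ← 0.78·15.251 = 11.896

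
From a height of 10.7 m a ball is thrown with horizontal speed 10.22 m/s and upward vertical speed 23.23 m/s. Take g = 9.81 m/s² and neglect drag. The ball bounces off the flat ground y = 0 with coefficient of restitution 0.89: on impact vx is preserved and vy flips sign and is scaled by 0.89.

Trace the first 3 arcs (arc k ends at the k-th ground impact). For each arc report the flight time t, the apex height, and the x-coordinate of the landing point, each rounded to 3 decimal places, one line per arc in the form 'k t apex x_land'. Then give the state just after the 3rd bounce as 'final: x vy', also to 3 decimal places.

Arc 1: start y=10.700, vy=23.230 → t=5.159, apex=38.204, x_land=52.723, impact vy=-27.378
  bounce: vy ← 0.89·27.378 = 24.367
Arc 2: start y=0.000, vy=24.367 → t=4.968, apex=30.262, x_land=103.493, impact vy=-24.367
  bounce: vy ← 0.89·24.367 = 21.686
Arc 3: start y=0.000, vy=21.686 → t=4.421, apex=23.970, x_land=148.679, impact vy=-21.686
  bounce: vy ← 0.89·21.686 = 19.301

1 5.159 38.204 52.723
2 4.968 30.262 103.493
3 4.421 23.970 148.679
final: 148.679 19.301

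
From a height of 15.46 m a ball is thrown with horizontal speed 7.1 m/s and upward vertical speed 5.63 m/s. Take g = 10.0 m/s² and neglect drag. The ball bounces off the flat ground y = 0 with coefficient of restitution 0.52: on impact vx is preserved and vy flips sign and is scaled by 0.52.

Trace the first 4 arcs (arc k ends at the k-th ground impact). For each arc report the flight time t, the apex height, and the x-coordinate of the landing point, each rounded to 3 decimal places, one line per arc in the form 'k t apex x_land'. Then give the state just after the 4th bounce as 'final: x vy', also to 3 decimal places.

1 2.409 17.045 17.106
2 1.920 4.609 30.740
3 0.999 1.246 37.829
4 0.519 0.337 41.515
final: 41.515 1.350

Arc 1: start y=15.460, vy=5.630 → t=2.409, apex=17.045, x_land=17.106, impact vy=-18.463
  bounce: vy ← 0.52·18.463 = 9.601
Arc 2: start y=0.000, vy=9.601 → t=1.920, apex=4.609, x_land=30.740, impact vy=-9.601
  bounce: vy ← 0.52·9.601 = 4.993
Arc 3: start y=0.000, vy=4.993 → t=0.999, apex=1.246, x_land=37.829, impact vy=-4.993
  bounce: vy ← 0.52·4.993 = 2.596
Arc 4: start y=0.000, vy=2.596 → t=0.519, apex=0.337, x_land=41.515, impact vy=-2.596
  bounce: vy ← 0.52·2.596 = 1.350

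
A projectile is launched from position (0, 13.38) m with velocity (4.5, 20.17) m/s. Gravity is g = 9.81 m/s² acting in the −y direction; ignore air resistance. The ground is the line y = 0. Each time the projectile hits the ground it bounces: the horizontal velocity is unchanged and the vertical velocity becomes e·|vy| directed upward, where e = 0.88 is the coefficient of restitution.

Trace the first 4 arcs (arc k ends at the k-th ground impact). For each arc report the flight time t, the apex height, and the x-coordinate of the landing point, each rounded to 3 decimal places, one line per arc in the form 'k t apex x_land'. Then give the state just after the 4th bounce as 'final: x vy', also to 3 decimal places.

Arc 1: start y=13.380, vy=20.170 → t=4.693, apex=34.115, x_land=21.120, impact vy=-25.872
  bounce: vy ← 0.88·25.872 = 22.767
Arc 2: start y=0.000, vy=22.767 → t=4.642, apex=26.419, x_land=42.007, impact vy=-22.767
  bounce: vy ← 0.88·22.767 = 20.035
Arc 3: start y=0.000, vy=20.035 → t=4.085, apex=20.459, x_land=60.388, impact vy=-20.035
  bounce: vy ← 0.88·20.035 = 17.631
Arc 4: start y=0.000, vy=17.631 → t=3.594, apex=15.843, x_land=76.563, impact vy=-17.631
  bounce: vy ← 0.88·17.631 = 15.515

1 4.693 34.115 21.120
2 4.642 26.419 42.007
3 4.085 20.459 60.388
4 3.594 15.843 76.563
final: 76.563 15.515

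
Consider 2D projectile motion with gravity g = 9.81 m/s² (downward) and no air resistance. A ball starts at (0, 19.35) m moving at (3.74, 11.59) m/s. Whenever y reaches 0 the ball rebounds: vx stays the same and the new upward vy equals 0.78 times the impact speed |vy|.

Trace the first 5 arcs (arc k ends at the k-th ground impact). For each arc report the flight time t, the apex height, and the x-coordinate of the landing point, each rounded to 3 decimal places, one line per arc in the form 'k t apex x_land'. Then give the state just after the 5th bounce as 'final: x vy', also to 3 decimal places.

Arc 1: start y=19.350, vy=11.590 → t=3.492, apex=26.196, x_land=13.062, impact vy=-22.671
  bounce: vy ← 0.78·22.671 = 17.683
Arc 2: start y=0.000, vy=17.683 → t=3.605, apex=15.938, x_land=26.545, impact vy=-17.683
  bounce: vy ← 0.78·17.683 = 13.793
Arc 3: start y=0.000, vy=13.793 → t=2.812, apex=9.697, x_land=37.062, impact vy=-13.793
  bounce: vy ← 0.78·13.793 = 10.759
Arc 4: start y=0.000, vy=10.759 → t=2.193, apex=5.899, x_land=45.265, impact vy=-10.759
  bounce: vy ← 0.78·10.759 = 8.392
Arc 5: start y=0.000, vy=8.392 → t=1.711, apex=3.589, x_land=51.664, impact vy=-8.392
  bounce: vy ← 0.78·8.392 = 6.546

1 3.492 26.196 13.062
2 3.605 15.938 26.545
3 2.812 9.697 37.062
4 2.193 5.899 45.265
5 1.711 3.589 51.664
final: 51.664 6.546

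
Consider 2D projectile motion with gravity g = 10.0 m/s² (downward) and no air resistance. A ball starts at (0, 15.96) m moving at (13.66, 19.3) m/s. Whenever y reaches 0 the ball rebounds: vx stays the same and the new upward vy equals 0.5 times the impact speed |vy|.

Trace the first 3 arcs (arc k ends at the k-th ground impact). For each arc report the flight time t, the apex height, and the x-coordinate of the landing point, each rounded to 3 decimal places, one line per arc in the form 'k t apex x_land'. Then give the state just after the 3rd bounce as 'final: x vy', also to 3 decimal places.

1 4.560 34.585 62.290
2 2.630 8.646 98.215
3 1.315 2.162 116.178
final: 116.178 3.288

Arc 1: start y=15.960, vy=19.300 → t=4.560, apex=34.585, x_land=62.290, impact vy=-26.300
  bounce: vy ← 0.5·26.300 = 13.150
Arc 2: start y=0.000, vy=13.150 → t=2.630, apex=8.646, x_land=98.215, impact vy=-13.150
  bounce: vy ← 0.5·13.150 = 6.575
Arc 3: start y=0.000, vy=6.575 → t=1.315, apex=2.162, x_land=116.178, impact vy=-6.575
  bounce: vy ← 0.5·6.575 = 3.288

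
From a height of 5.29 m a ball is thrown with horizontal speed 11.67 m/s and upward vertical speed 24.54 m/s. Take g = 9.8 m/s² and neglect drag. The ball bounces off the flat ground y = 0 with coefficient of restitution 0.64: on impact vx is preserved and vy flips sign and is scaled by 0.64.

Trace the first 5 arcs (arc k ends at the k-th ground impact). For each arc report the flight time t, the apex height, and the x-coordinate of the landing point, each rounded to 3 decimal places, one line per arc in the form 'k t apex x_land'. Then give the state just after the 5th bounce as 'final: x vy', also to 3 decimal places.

1 5.215 36.015 60.861
2 3.470 14.752 101.358
3 2.221 6.042 127.276
4 1.421 2.475 143.864
5 0.910 1.014 154.480
final: 154.480 2.853

Arc 1: start y=5.290, vy=24.540 → t=5.215, apex=36.015, x_land=60.861, impact vy=-26.569
  bounce: vy ← 0.64·26.569 = 17.004
Arc 2: start y=0.000, vy=17.004 → t=3.470, apex=14.752, x_land=101.358, impact vy=-17.004
  bounce: vy ← 0.64·17.004 = 10.883
Arc 3: start y=0.000, vy=10.883 → t=2.221, apex=6.042, x_land=127.276, impact vy=-10.883
  bounce: vy ← 0.64·10.883 = 6.965
Arc 4: start y=0.000, vy=6.965 → t=1.421, apex=2.475, x_land=143.864, impact vy=-6.965
  bounce: vy ← 0.64·6.965 = 4.457
Arc 5: start y=0.000, vy=4.457 → t=0.910, apex=1.014, x_land=154.480, impact vy=-4.457
  bounce: vy ← 0.64·4.457 = 2.853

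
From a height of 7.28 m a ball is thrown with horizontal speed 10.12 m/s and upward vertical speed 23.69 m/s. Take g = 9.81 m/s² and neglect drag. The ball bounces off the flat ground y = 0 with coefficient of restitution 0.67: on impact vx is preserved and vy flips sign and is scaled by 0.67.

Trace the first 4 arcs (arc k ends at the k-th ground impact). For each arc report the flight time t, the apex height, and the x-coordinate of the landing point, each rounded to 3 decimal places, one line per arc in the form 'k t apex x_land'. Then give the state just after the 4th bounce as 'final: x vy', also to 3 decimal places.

Arc 1: start y=7.280, vy=23.690 → t=5.120, apex=35.884, x_land=51.811, impact vy=-26.534
  bounce: vy ← 0.67·26.534 = 17.778
Arc 2: start y=0.000, vy=17.778 → t=3.624, apex=16.108, x_land=88.490, impact vy=-17.778
  bounce: vy ← 0.67·17.778 = 11.911
Arc 3: start y=0.000, vy=11.911 → t=2.428, apex=7.231, x_land=113.065, impact vy=-11.911
  bounce: vy ← 0.67·11.911 = 7.980
Arc 4: start y=0.000, vy=7.980 → t=1.627, apex=3.246, x_land=129.530, impact vy=-7.980
  bounce: vy ← 0.67·7.980 = 5.347

1 5.120 35.884 51.811
2 3.624 16.108 88.490
3 2.428 7.231 113.065
4 1.627 3.246 129.530
final: 129.530 5.347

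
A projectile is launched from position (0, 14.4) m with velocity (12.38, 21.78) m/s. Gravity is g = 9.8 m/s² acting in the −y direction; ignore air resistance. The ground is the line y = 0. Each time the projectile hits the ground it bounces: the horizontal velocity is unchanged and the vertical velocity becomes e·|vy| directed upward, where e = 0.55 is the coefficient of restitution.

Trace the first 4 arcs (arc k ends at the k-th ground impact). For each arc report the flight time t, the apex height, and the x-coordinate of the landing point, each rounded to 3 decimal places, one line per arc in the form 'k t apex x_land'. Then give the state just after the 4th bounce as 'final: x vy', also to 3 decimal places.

Arc 1: start y=14.400, vy=21.780 → t=5.029, apex=38.602, x_land=62.262, impact vy=-27.507
  bounce: vy ← 0.55·27.507 = 15.129
Arc 2: start y=0.000, vy=15.129 → t=3.087, apex=11.677, x_land=100.485, impact vy=-15.129
  bounce: vy ← 0.55·15.129 = 8.321
Arc 3: start y=0.000, vy=8.321 → t=1.698, apex=3.532, x_land=121.507, impact vy=-8.321
  bounce: vy ← 0.55·8.321 = 4.576
Arc 4: start y=0.000, vy=4.576 → t=0.934, apex=1.069, x_land=133.070, impact vy=-4.576
  bounce: vy ← 0.55·4.576 = 2.517

1 5.029 38.602 62.262
2 3.087 11.677 100.485
3 1.698 3.532 121.507
4 0.934 1.069 133.070
final: 133.070 2.517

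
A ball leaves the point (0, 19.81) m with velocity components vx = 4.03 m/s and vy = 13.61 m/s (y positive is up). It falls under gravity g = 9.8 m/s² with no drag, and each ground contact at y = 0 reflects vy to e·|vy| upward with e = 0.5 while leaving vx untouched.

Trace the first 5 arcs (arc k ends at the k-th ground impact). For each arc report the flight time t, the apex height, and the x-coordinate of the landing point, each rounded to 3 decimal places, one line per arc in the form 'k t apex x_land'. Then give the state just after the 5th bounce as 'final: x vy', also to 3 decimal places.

1 3.832 29.261 15.445
2 2.444 7.315 25.293
3 1.222 1.829 30.217
4 0.611 0.457 32.679
5 0.305 0.114 33.910
final: 33.910 0.748

Arc 1: start y=19.810, vy=13.610 → t=3.832, apex=29.261, x_land=15.445, impact vy=-23.948
  bounce: vy ← 0.5·23.948 = 11.974
Arc 2: start y=0.000, vy=11.974 → t=2.444, apex=7.315, x_land=25.293, impact vy=-11.974
  bounce: vy ← 0.5·11.974 = 5.987
Arc 3: start y=0.000, vy=5.987 → t=1.222, apex=1.829, x_land=30.217, impact vy=-5.987
  bounce: vy ← 0.5·5.987 = 2.994
Arc 4: start y=0.000, vy=2.994 → t=0.611, apex=0.457, x_land=32.679, impact vy=-2.994
  bounce: vy ← 0.5·2.994 = 1.497
Arc 5: start y=0.000, vy=1.497 → t=0.305, apex=0.114, x_land=33.910, impact vy=-1.497
  bounce: vy ← 0.5·1.497 = 0.748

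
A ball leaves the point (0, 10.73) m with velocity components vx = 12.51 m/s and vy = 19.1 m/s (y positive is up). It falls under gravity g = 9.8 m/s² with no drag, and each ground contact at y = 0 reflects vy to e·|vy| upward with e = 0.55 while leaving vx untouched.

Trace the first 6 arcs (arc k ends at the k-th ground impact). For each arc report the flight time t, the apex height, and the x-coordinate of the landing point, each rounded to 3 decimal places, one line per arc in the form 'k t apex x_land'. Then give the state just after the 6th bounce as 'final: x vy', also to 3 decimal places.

Arc 1: start y=10.730, vy=19.100 → t=4.396, apex=29.343, x_land=54.995, impact vy=-23.982
  bounce: vy ← 0.55·23.982 = 13.190
Arc 2: start y=0.000, vy=13.190 → t=2.692, apex=8.876, x_land=88.670, impact vy=-13.190
  bounce: vy ← 0.55·13.190 = 7.254
Arc 3: start y=0.000, vy=7.254 → t=1.480, apex=2.685, x_land=107.191, impact vy=-7.254
  bounce: vy ← 0.55·7.254 = 3.990
Arc 4: start y=0.000, vy=3.990 → t=0.814, apex=0.812, x_land=117.377, impact vy=-3.990
  bounce: vy ← 0.55·3.990 = 2.194
Arc 5: start y=0.000, vy=2.194 → t=0.448, apex=0.246, x_land=122.980, impact vy=-2.194
  bounce: vy ← 0.55·2.194 = 1.207
Arc 6: start y=0.000, vy=1.207 → t=0.246, apex=0.074, x_land=126.061, impact vy=-1.207
  bounce: vy ← 0.55·1.207 = 0.664

1 4.396 29.343 54.995
2 2.692 8.876 88.670
3 1.480 2.685 107.191
4 0.814 0.812 117.377
5 0.448 0.246 122.980
6 0.246 0.074 126.061
final: 126.061 0.664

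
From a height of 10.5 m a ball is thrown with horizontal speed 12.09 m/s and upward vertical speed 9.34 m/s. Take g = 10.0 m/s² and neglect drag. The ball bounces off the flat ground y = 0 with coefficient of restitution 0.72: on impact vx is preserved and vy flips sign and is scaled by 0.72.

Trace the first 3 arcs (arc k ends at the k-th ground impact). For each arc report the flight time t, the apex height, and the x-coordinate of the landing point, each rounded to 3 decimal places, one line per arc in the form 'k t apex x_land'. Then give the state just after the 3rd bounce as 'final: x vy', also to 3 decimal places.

Arc 1: start y=10.500, vy=9.340 → t=2.658, apex=14.862, x_land=32.136, impact vy=-17.241
  bounce: vy ← 0.72·17.241 = 12.413
Arc 2: start y=0.000, vy=12.413 → t=2.483, apex=7.704, x_land=62.151, impact vy=-12.413
  bounce: vy ← 0.72·12.413 = 8.937
Arc 3: start y=0.000, vy=8.937 → t=1.787, apex=3.994, x_land=83.762, impact vy=-8.937
  bounce: vy ← 0.72·8.937 = 6.435

1 2.658 14.862 32.136
2 2.483 7.704 62.151
3 1.787 3.994 83.762
final: 83.762 6.435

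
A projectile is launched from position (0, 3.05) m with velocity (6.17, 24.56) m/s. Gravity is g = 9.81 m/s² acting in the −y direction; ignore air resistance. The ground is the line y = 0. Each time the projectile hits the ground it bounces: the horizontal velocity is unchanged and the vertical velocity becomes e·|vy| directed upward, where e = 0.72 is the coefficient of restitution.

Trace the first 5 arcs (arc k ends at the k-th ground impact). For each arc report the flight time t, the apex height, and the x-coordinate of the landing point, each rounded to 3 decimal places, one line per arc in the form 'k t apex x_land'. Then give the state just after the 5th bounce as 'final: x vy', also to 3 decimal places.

Arc 1: start y=3.050, vy=24.560 → t=5.128, apex=33.794, x_land=31.642, impact vy=-25.749
  bounce: vy ← 0.72·25.749 = 18.540
Arc 2: start y=0.000, vy=18.540 → t=3.780, apex=17.519, x_land=54.963, impact vy=-18.540
  bounce: vy ← 0.72·18.540 = 13.349
Arc 3: start y=0.000, vy=13.349 → t=2.721, apex=9.082, x_land=71.754, impact vy=-13.349
  bounce: vy ← 0.72·13.349 = 9.611
Arc 4: start y=0.000, vy=9.611 → t=1.959, apex=4.708, x_land=83.844, impact vy=-9.611
  bounce: vy ← 0.72·9.611 = 6.920
Arc 5: start y=0.000, vy=6.920 → t=1.411, apex=2.441, x_land=92.548, impact vy=-6.920
  bounce: vy ← 0.72·6.920 = 4.982

1 5.128 33.794 31.642
2 3.780 17.519 54.963
3 2.721 9.082 71.754
4 1.959 4.708 83.844
5 1.411 2.441 92.548
final: 92.548 4.982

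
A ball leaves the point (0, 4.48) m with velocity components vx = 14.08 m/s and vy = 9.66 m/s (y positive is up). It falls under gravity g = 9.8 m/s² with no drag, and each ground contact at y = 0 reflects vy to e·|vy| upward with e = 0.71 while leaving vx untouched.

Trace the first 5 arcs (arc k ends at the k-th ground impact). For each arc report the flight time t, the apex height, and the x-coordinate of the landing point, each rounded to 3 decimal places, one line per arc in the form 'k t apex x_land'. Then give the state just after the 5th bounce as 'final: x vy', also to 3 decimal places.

1 2.359 9.241 33.215
2 1.950 4.658 60.672
3 1.385 2.348 80.166
4 0.983 1.184 94.007
5 0.698 0.597 103.834
final: 103.834 2.428

Arc 1: start y=4.480, vy=9.660 → t=2.359, apex=9.241, x_land=33.215, impact vy=-13.458
  bounce: vy ← 0.71·13.458 = 9.555
Arc 2: start y=0.000, vy=9.555 → t=1.950, apex=4.658, x_land=60.672, impact vy=-9.555
  bounce: vy ← 0.71·9.555 = 6.784
Arc 3: start y=0.000, vy=6.784 → t=1.385, apex=2.348, x_land=80.166, impact vy=-6.784
  bounce: vy ← 0.71·6.784 = 4.817
Arc 4: start y=0.000, vy=4.817 → t=0.983, apex=1.184, x_land=94.007, impact vy=-4.817
  bounce: vy ← 0.71·4.817 = 3.420
Arc 5: start y=0.000, vy=3.420 → t=0.698, apex=0.597, x_land=103.834, impact vy=-3.420
  bounce: vy ← 0.71·3.420 = 2.428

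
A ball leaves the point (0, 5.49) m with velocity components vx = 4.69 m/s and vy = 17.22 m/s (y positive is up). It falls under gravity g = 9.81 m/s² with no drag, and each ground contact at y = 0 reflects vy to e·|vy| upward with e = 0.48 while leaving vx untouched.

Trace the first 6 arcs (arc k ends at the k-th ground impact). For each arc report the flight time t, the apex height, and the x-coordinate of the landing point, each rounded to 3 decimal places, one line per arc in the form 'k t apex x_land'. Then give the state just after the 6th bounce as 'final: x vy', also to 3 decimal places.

Arc 1: start y=5.490, vy=17.220 → t=3.805, apex=20.604, x_land=17.845, impact vy=-20.106
  bounce: vy ← 0.48·20.106 = 9.651
Arc 2: start y=0.000, vy=9.651 → t=1.968, apex=4.747, x_land=27.073, impact vy=-9.651
  bounce: vy ← 0.48·9.651 = 4.632
Arc 3: start y=0.000, vy=4.632 → t=0.944, apex=1.094, x_land=31.502, impact vy=-4.632
  bounce: vy ← 0.48·4.632 = 2.224
Arc 4: start y=0.000, vy=2.224 → t=0.453, apex=0.252, x_land=33.628, impact vy=-2.224
  bounce: vy ← 0.48·2.224 = 1.067
Arc 5: start y=0.000, vy=1.067 → t=0.218, apex=0.058, x_land=34.649, impact vy=-1.067
  bounce: vy ← 0.48·1.067 = 0.512
Arc 6: start y=0.000, vy=0.512 → t=0.104, apex=0.013, x_land=35.138, impact vy=-0.512
  bounce: vy ← 0.48·0.512 = 0.246

1 3.805 20.604 17.845
2 1.968 4.747 27.073
3 0.944 1.094 31.502
4 0.453 0.252 33.628
5 0.218 0.058 34.649
6 0.104 0.013 35.138
final: 35.138 0.246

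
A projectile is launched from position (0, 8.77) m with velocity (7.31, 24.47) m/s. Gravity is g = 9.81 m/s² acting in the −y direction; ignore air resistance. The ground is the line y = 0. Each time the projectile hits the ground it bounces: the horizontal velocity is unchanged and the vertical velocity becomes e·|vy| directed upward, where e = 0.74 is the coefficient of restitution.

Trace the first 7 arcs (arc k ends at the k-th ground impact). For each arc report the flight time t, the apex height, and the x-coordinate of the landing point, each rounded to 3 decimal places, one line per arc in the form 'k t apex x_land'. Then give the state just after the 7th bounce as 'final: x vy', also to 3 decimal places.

Arc 1: start y=8.770, vy=24.470 → t=5.325, apex=39.289, x_land=38.923, impact vy=-27.764
  bounce: vy ← 0.74·27.764 = 20.545
Arc 2: start y=0.000, vy=20.545 → t=4.189, apex=21.515, x_land=69.542, impact vy=-20.545
  bounce: vy ← 0.74·20.545 = 15.204
Arc 3: start y=0.000, vy=15.204 → t=3.100, apex=11.781, x_land=92.200, impact vy=-15.204
  bounce: vy ← 0.74·15.204 = 11.251
Arc 4: start y=0.000, vy=11.251 → t=2.294, apex=6.451, x_land=108.967, impact vy=-11.251
  bounce: vy ← 0.74·11.251 = 8.326
Arc 5: start y=0.000, vy=8.326 → t=1.697, apex=3.533, x_land=121.375, impact vy=-8.326
  bounce: vy ← 0.74·8.326 = 6.161
Arc 6: start y=0.000, vy=6.161 → t=1.256, apex=1.935, x_land=130.557, impact vy=-6.161
  bounce: vy ← 0.74·6.161 = 4.559
Arc 7: start y=0.000, vy=4.559 → t=0.929, apex=1.059, x_land=137.351, impact vy=-4.559
  bounce: vy ← 0.74·4.559 = 3.374

1 5.325 39.289 38.923
2 4.189 21.515 69.542
3 3.100 11.781 92.200
4 2.294 6.451 108.967
5 1.697 3.533 121.375
6 1.256 1.935 130.557
7 0.929 1.059 137.351
final: 137.351 3.374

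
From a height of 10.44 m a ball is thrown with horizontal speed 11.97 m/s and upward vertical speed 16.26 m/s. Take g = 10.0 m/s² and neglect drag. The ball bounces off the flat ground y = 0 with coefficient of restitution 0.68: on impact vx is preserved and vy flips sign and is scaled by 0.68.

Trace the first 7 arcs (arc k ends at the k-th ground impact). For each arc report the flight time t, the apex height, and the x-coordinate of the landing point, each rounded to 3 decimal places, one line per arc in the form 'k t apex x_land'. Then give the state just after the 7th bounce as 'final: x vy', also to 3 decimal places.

Arc 1: start y=10.440, vy=16.260 → t=3.801, apex=23.659, x_land=45.501, impact vy=-21.753
  bounce: vy ← 0.68·21.753 = 14.792
Arc 2: start y=0.000, vy=14.792 → t=2.958, apex=10.940, x_land=80.913, impact vy=-14.792
  bounce: vy ← 0.68·14.792 = 10.059
Arc 3: start y=0.000, vy=10.059 → t=2.012, apex=5.059, x_land=104.993, impact vy=-10.059
  bounce: vy ← 0.68·10.059 = 6.840
Arc 4: start y=0.000, vy=6.840 → t=1.368, apex=2.339, x_land=121.368, impact vy=-6.840
  bounce: vy ← 0.68·6.840 = 4.651
Arc 5: start y=0.000, vy=4.651 → t=0.930, apex=1.082, x_land=132.503, impact vy=-4.651
  bounce: vy ← 0.68·4.651 = 3.163
Arc 6: start y=0.000, vy=3.163 → t=0.633, apex=0.500, x_land=140.074, impact vy=-3.163
  bounce: vy ← 0.68·3.163 = 2.151
Arc 7: start y=0.000, vy=2.151 → t=0.430, apex=0.231, x_land=145.223, impact vy=-2.151
  bounce: vy ← 0.68·2.151 = 1.462

1 3.801 23.659 45.501
2 2.958 10.940 80.913
3 2.012 5.059 104.993
4 1.368 2.339 121.368
5 0.930 1.082 132.503
6 0.633 0.500 140.074
7 0.430 0.231 145.223
final: 145.223 1.462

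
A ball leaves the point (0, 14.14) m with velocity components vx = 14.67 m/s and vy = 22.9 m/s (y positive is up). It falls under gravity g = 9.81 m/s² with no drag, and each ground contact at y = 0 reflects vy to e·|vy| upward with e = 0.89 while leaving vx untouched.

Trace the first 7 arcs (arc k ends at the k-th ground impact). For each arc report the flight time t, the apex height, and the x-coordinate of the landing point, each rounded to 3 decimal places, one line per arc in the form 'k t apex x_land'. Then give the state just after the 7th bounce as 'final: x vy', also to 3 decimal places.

Arc 1: start y=14.140, vy=22.900 → t=5.221, apex=40.868, x_land=76.590, impact vy=-28.317
  bounce: vy ← 0.89·28.317 = 25.202
Arc 2: start y=0.000, vy=25.202 → t=5.138, apex=32.372, x_land=151.965, impact vy=-25.202
  bounce: vy ← 0.89·25.202 = 22.430
Arc 3: start y=0.000, vy=22.430 → t=4.573, apex=25.642, x_land=219.048, impact vy=-22.430
  bounce: vy ← 0.89·22.430 = 19.962
Arc 4: start y=0.000, vy=19.962 → t=4.070, apex=20.311, x_land=278.752, impact vy=-19.962
  bounce: vy ← 0.89·19.962 = 17.767
Arc 5: start y=0.000, vy=17.767 → t=3.622, apex=16.088, x_land=331.889, impact vy=-17.767
  bounce: vy ← 0.89·17.767 = 15.812
Arc 6: start y=0.000, vy=15.812 → t=3.224, apex=12.743, x_land=379.180, impact vy=-15.812
  bounce: vy ← 0.89·15.812 = 14.073
Arc 7: start y=0.000, vy=14.073 → t=2.869, apex=10.094, x_land=421.270, impact vy=-14.073
  bounce: vy ← 0.89·14.073 = 12.525

1 5.221 40.868 76.590
2 5.138 32.372 151.965
3 4.573 25.642 219.048
4 4.070 20.311 278.752
5 3.622 16.088 331.889
6 3.224 12.743 379.180
7 2.869 10.094 421.270
final: 421.270 12.525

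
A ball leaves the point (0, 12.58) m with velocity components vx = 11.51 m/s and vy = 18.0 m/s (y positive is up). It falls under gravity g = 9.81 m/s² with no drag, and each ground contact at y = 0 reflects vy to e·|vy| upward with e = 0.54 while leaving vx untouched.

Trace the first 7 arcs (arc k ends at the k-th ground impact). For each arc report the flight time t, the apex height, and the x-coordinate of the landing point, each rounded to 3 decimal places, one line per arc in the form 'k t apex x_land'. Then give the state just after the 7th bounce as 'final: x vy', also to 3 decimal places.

Arc 1: start y=12.580, vy=18.000 → t=4.270, apex=29.094, x_land=49.151, impact vy=-23.892
  bounce: vy ← 0.54·23.892 = 12.902
Arc 2: start y=0.000, vy=12.902 → t=2.630, apex=8.484, x_land=79.426, impact vy=-12.902
  bounce: vy ← 0.54·12.902 = 6.967
Arc 3: start y=0.000, vy=6.967 → t=1.420, apex=2.474, x_land=95.774, impact vy=-6.967
  bounce: vy ← 0.54·6.967 = 3.762
Arc 4: start y=0.000, vy=3.762 → t=0.767, apex=0.721, x_land=104.602, impact vy=-3.762
  bounce: vy ← 0.54·3.762 = 2.032
Arc 5: start y=0.000, vy=2.032 → t=0.414, apex=0.210, x_land=109.370, impact vy=-2.032
  bounce: vy ← 0.54·2.032 = 1.097
Arc 6: start y=0.000, vy=1.097 → t=0.224, apex=0.061, x_land=111.944, impact vy=-1.097
  bounce: vy ← 0.54·1.097 = 0.592
Arc 7: start y=0.000, vy=0.592 → t=0.121, apex=0.018, x_land=113.334, impact vy=-0.592
  bounce: vy ← 0.54·0.592 = 0.320

1 4.270 29.094 49.151
2 2.630 8.484 79.426
3 1.420 2.474 95.774
4 0.767 0.721 104.602
5 0.414 0.210 109.370
6 0.224 0.061 111.944
7 0.121 0.018 113.334
final: 113.334 0.320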